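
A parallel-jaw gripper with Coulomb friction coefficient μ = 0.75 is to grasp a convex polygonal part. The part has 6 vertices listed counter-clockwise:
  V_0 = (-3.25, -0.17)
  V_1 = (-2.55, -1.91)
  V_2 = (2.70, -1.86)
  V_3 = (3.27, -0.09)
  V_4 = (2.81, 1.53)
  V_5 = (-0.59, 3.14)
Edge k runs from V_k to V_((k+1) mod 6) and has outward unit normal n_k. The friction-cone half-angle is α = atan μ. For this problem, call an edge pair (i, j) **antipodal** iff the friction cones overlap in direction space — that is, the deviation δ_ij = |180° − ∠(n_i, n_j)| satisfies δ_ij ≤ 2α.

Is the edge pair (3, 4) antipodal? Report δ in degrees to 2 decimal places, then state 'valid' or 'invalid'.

α = atan 0.75 = 36.87°;  2α = 73.74°
edge 3: e_3 = (-0.46, +1.62);  n_3 = (+0.9620, +0.2732)
edge 4: e_4 = (-3.40, +1.61);  n_4 = (+0.4280, +0.9038)
∠(n_3, n_4) = 48.81°
δ = |180° − 48.81°| = 131.19°
131.19° > 2α = 73.74°  →  invalid

δ = 131.19°, invalid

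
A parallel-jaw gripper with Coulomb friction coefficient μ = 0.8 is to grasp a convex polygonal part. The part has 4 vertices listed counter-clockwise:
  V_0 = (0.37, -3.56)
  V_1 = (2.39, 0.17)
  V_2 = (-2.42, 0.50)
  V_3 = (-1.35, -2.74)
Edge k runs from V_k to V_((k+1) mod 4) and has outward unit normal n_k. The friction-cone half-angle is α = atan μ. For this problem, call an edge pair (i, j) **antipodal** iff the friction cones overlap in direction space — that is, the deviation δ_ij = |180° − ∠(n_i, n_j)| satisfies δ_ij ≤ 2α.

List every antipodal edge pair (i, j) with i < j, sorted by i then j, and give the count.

count = 4; pairs: (0,1), (0,2), (1,2), (1,3)

α = atan 0.8 = 38.66°;  2α = 77.32°
n_0 = (+0.8793, -0.4762)
n_1 = (+0.0684, +0.9977)
n_2 = (-0.9496, -0.3136)
n_3 = (-0.4303, -0.9027)
  (0,1): δ = 65.49°  ✓
  (0,2): δ = 46.71°  ✓
  (0,3): δ = 92.95°  ·
  (1,2): δ = 67.80°  ✓
  (1,3): δ = 21.56°  ✓
  (2,3): δ = 133.76°  ·
antipodal pairs: 4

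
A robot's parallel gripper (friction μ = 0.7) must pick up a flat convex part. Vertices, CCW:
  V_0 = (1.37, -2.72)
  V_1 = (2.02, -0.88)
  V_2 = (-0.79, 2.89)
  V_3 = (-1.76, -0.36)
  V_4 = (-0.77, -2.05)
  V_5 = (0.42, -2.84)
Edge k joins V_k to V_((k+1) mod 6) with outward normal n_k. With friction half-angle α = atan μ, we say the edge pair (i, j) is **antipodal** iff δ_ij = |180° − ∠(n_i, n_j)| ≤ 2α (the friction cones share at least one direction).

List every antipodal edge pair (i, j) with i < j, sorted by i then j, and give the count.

α = atan 0.7 = 34.99°;  2α = 69.98°
n_0 = (+0.9429, -0.3331)
n_1 = (+0.8018, +0.5976)
n_2 = (-0.9582, +0.2860)
n_3 = (-0.8629, -0.5055)
n_4 = (-0.5531, -0.8331)
n_5 = (+0.1253, -0.9921)
  (0,1): δ = 123.84°  ·
  (0,2): δ = 2.84°  ✓
  (0,3): δ = 49.82°  ✓
  (0,4): δ = 75.88°  ·
  (0,5): δ = 116.66°  ·
  (1,2): δ = 53.32°  ✓
  (1,3): δ = 6.34°  ✓
  (1,4): δ = 19.72°  ✓
  (1,5): δ = 60.50°  ✓
  (2,3): δ = 133.02°  ·
  (2,4): δ = 106.96°  ·
  (2,5): δ = 66.18°  ✓
  (3,4): δ = 153.94°  ·
  (3,5): δ = 113.16°  ·
  (4,5): δ = 139.22°  ·
antipodal pairs: 7

count = 7; pairs: (0,2), (0,3), (1,2), (1,3), (1,4), (1,5), (2,5)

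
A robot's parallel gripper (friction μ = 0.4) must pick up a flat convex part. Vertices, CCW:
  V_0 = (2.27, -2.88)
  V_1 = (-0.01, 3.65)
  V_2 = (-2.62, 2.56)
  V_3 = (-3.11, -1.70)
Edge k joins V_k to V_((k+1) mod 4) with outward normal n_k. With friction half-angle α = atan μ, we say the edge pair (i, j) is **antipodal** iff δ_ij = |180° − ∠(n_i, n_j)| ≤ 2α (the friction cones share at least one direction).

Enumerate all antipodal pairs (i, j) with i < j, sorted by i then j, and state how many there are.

α = atan 0.4 = 21.80°;  2α = 43.60°
n_0 = (+0.9441, +0.3296)
n_1 = (-0.3854, +0.9228)
n_2 = (-0.9934, +0.1143)
n_3 = (-0.2142, -0.9768)
  (0,1): δ = 86.58°  ·
  (0,2): δ = 25.81°  ✓
  (0,3): δ = 58.38°  ·
  (1,2): δ = 119.23°  ·
  (1,3): δ = 35.04°  ✓
  (2,3): δ = 95.81°  ·
antipodal pairs: 2

count = 2; pairs: (0,2), (1,3)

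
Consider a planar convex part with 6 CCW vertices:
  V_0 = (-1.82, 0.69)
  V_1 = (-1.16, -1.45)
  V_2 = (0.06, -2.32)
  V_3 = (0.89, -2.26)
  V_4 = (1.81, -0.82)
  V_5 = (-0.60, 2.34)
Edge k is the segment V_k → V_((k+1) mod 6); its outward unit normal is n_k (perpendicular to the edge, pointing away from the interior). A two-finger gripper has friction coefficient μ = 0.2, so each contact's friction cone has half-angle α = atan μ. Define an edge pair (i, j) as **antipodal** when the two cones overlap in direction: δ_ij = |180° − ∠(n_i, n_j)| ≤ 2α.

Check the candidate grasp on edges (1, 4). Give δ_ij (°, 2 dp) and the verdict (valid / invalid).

α = atan 0.2 = 11.31°;  2α = 22.62°
edge 1: e_1 = (+1.22, -0.87);  n_1 = (-0.5806, -0.8142)
edge 4: e_4 = (-2.41, +3.16);  n_4 = (+0.7951, +0.6064)
∠(n_1, n_4) = 162.82°
δ = |180° − 162.82°| = 17.18°
17.18° ≤ 2α = 22.62°  →  valid

δ = 17.18°, valid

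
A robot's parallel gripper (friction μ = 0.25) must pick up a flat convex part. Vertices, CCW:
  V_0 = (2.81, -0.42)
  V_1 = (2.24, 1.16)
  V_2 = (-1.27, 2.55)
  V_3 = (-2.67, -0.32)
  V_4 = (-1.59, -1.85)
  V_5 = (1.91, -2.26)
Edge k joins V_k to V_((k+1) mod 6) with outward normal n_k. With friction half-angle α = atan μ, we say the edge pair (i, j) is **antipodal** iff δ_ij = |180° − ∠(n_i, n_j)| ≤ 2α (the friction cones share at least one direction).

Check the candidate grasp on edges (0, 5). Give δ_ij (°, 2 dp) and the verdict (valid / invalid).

α = atan 0.25 = 14.04°;  2α = 28.07°
edge 0: e_0 = (-0.57, +1.58);  n_0 = (+0.9407, +0.3394)
edge 5: e_5 = (+0.90, +1.84);  n_5 = (+0.8983, -0.4394)
∠(n_0, n_5) = 45.90°
δ = |180° − 45.90°| = 134.10°
134.10° > 2α = 28.07°  →  invalid

δ = 134.10°, invalid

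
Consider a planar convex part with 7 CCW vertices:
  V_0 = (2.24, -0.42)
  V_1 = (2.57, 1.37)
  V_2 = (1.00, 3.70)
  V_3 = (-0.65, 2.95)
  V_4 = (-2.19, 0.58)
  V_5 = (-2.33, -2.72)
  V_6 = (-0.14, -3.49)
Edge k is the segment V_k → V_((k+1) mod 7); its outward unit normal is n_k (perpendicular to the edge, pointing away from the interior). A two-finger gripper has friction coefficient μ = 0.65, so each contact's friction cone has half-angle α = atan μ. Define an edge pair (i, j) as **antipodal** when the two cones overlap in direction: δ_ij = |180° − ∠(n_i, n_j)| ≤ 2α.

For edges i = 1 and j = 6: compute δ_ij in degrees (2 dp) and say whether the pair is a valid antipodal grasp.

α = atan 0.65 = 33.02°;  2α = 66.05°
edge 1: e_1 = (-1.57, +2.33);  n_1 = (+0.8293, +0.5588)
edge 6: e_6 = (+2.38, +3.07);  n_6 = (+0.7903, -0.6127)
∠(n_1, n_6) = 71.76°
δ = |180° − 71.76°| = 108.24°
108.24° > 2α = 66.05°  →  invalid

δ = 108.24°, invalid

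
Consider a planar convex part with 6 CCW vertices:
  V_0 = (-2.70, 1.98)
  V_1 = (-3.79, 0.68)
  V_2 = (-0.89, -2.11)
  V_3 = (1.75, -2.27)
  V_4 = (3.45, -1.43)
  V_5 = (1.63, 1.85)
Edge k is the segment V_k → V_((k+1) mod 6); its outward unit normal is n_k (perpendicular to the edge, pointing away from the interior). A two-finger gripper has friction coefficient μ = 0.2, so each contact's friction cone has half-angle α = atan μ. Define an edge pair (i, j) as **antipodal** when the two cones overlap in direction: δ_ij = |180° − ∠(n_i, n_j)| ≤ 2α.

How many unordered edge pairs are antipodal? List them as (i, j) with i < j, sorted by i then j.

count = 2; pairs: (1,4), (2,5)

α = atan 0.2 = 11.31°;  2α = 22.62°
n_0 = (-0.7663, +0.6425)
n_1 = (-0.6933, -0.7206)
n_2 = (-0.0605, -0.9982)
n_3 = (+0.4430, -0.8965)
n_4 = (+0.8744, +0.4852)
n_5 = (+0.0300, +0.9995)
  (0,1): δ = 93.91°  ·
  (0,2): δ = 53.49°  ·
  (0,3): δ = 23.73°  ·
  (0,4): δ = 69.00°  ·
  (0,5): δ = 128.26°  ·
  (1,2): δ = 139.58°  ·
  (1,3): δ = 109.81°  ·
  (1,4): δ = 17.08°  ✓
  (1,5): δ = 42.17°  ·
  (2,3): δ = 150.24°  ·
  (2,4): δ = 57.51°  ·
  (2,5): δ = 1.75°  ✓
  (3,4): δ = 87.27°  ·
  (3,5): δ = 28.01°  ·
  (4,5): δ = 120.74°  ·
antipodal pairs: 2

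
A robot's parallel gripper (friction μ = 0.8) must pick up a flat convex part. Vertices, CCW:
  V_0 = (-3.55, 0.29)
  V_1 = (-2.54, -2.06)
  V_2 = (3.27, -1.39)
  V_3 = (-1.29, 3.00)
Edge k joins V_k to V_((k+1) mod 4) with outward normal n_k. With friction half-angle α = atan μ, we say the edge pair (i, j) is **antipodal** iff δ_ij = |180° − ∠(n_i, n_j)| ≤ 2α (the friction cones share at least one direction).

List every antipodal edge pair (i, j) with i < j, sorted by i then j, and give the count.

α = atan 0.8 = 38.66°;  2α = 77.32°
n_0 = (-0.9187, -0.3949)
n_1 = (+0.1146, -0.9934)
n_2 = (+0.6936, +0.7204)
n_3 = (-0.7680, +0.6405)
  (0,1): δ = 106.68°  ·
  (0,2): δ = 22.83°  ✓
  (0,3): δ = 116.92°  ·
  (1,2): δ = 50.49°  ✓
  (1,3): δ = 43.60°  ✓
  (2,3): δ = 85.91°  ·
antipodal pairs: 3

count = 3; pairs: (0,2), (1,2), (1,3)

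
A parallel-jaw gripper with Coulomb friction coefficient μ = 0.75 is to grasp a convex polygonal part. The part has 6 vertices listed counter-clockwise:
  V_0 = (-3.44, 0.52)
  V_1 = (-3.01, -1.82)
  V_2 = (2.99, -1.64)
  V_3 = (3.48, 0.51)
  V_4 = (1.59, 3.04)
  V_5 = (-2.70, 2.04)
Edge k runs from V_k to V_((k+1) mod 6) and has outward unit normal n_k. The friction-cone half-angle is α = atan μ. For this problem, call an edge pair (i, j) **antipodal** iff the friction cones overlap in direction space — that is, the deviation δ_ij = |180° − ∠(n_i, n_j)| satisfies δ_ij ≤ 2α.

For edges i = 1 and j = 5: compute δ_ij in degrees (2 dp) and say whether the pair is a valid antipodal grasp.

δ = 62.32°, valid

α = atan 0.75 = 36.87°;  2α = 73.74°
edge 1: e_1 = (+6.00, +0.18);  n_1 = (+0.0300, -0.9996)
edge 5: e_5 = (-0.74, -1.52);  n_5 = (-0.8991, +0.4377)
∠(n_1, n_5) = 117.68°
δ = |180° − 117.68°| = 62.32°
62.32° ≤ 2α = 73.74°  →  valid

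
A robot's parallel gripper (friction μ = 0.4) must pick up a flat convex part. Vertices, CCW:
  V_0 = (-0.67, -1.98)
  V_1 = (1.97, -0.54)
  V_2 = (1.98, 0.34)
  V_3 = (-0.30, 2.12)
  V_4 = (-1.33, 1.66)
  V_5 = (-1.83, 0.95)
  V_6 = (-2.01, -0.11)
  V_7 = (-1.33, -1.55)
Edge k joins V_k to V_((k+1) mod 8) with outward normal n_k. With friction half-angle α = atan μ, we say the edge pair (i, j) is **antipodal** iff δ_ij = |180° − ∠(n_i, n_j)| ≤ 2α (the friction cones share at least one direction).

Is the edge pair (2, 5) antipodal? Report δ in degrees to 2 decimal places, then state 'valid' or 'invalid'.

δ = 61.66°, invalid

α = atan 0.4 = 21.80°;  2α = 43.60°
edge 2: e_2 = (-2.28, +1.78);  n_2 = (+0.6154, +0.7882)
edge 5: e_5 = (-0.18, -1.06);  n_5 = (-0.9859, +0.1674)
∠(n_2, n_5) = 118.34°
δ = |180° − 118.34°| = 61.66°
61.66° > 2α = 43.60°  →  invalid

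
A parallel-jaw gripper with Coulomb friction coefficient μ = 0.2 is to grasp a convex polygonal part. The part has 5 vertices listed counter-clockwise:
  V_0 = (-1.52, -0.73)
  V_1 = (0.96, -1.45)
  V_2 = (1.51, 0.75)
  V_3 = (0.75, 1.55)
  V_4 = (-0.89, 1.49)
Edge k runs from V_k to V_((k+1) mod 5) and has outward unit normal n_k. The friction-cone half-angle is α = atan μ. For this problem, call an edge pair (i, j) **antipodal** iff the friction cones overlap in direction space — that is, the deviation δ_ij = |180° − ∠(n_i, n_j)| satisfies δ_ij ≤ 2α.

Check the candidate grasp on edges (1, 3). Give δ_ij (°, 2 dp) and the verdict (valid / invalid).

δ = 73.87°, invalid

α = atan 0.2 = 11.31°;  2α = 22.62°
edge 1: e_1 = (+0.55, +2.20);  n_1 = (+0.9701, -0.2425)
edge 3: e_3 = (-1.64, -0.06);  n_3 = (-0.0366, +0.9993)
∠(n_1, n_3) = 106.13°
δ = |180° − 106.13°| = 73.87°
73.87° > 2α = 22.62°  →  invalid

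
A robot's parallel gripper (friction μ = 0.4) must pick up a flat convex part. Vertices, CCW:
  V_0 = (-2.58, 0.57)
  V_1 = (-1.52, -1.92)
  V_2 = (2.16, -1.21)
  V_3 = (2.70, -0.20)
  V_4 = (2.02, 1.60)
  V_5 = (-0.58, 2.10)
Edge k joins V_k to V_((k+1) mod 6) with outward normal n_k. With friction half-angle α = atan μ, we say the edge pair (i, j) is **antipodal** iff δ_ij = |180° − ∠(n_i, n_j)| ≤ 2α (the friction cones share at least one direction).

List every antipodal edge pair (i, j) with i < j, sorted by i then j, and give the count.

count = 4; pairs: (0,3), (1,4), (1,5), (2,5)

α = atan 0.4 = 21.80°;  2α = 43.60°
n_0 = (-0.9201, -0.3917)
n_1 = (+0.1894, -0.9819)
n_2 = (+0.8819, -0.4715)
n_3 = (+0.9355, +0.3534)
n_4 = (+0.1888, +0.9820)
n_5 = (-0.6076, +0.7942)
  (0,1): δ = 102.14°  ·
  (0,2): δ = 51.19°  ·
  (0,3): δ = 2.36°  ✓
  (0,4): δ = 56.05°  ·
  (0,5): δ = 104.36°  ·
  (1,2): δ = 129.05°  ·
  (1,3): δ = 80.22°  ·
  (1,4): δ = 21.81°  ✓
  (1,5): δ = 26.50°  ✓
  (2,3): δ = 131.17°  ·
  (2,4): δ = 72.75°  ·
  (2,5): δ = 24.45°  ✓
  (3,4): δ = 121.58°  ·
  (3,5): δ = 73.28°  ·
  (4,5): δ = 131.70°  ·
antipodal pairs: 4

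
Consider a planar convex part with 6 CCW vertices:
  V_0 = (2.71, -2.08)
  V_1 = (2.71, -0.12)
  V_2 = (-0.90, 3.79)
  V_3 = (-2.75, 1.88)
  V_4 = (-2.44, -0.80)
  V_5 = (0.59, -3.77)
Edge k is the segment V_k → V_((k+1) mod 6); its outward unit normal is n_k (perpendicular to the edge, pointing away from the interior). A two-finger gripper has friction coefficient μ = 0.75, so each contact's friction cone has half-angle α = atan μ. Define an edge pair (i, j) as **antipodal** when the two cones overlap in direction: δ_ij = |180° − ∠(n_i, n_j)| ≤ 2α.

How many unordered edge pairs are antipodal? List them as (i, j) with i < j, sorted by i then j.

count = 7; pairs: (0,2), (0,3), (0,4), (1,3), (1,4), (2,5), (3,5)

α = atan 0.75 = 36.87°;  2α = 73.74°
n_0 = (+1.0000, -0.0000)
n_1 = (+0.7347, +0.6784)
n_2 = (-0.7183, +0.6957)
n_3 = (-0.9934, -0.1149)
n_4 = (-0.7000, -0.7141)
n_5 = (+0.6233, -0.7819)
  (0,1): δ = 137.28°  ·
  (0,2): δ = 44.09°  ✓
  (0,3): δ = 6.60°  ✓
  (0,4): δ = 45.57°  ✓
  (0,5): δ = 128.56°  ·
  (1,2): δ = 86.80°  ·
  (1,3): δ = 36.12°  ✓
  (1,4): δ = 2.86°  ✓
  (1,5): δ = 85.85°  ·
  (2,3): δ = 129.32°  ·
  (2,4): δ = 90.34°  ·
  (2,5): δ = 7.35°  ✓
  (3,4): δ = 141.03°  ·
  (3,5): δ = 58.04°  ✓
  (4,5): δ = 97.01°  ·
antipodal pairs: 7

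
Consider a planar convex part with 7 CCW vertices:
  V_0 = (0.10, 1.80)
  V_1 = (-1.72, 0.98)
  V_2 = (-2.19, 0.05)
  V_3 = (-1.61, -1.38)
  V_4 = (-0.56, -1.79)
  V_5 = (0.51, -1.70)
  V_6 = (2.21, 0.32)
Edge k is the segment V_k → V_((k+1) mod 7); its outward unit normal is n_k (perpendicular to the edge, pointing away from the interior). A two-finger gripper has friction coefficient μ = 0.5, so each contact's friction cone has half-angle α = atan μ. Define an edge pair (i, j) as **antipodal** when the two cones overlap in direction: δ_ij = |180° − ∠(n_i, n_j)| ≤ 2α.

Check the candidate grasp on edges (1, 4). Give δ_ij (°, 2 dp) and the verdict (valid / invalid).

α = atan 0.5 = 26.57°;  2α = 53.13°
edge 1: e_1 = (-0.47, -0.93);  n_1 = (-0.8925, +0.4510)
edge 4: e_4 = (+1.07, +0.09);  n_4 = (+0.0838, -0.9965)
∠(n_1, n_4) = 121.62°
δ = |180° − 121.62°| = 58.38°
58.38° > 2α = 53.13°  →  invalid

δ = 58.38°, invalid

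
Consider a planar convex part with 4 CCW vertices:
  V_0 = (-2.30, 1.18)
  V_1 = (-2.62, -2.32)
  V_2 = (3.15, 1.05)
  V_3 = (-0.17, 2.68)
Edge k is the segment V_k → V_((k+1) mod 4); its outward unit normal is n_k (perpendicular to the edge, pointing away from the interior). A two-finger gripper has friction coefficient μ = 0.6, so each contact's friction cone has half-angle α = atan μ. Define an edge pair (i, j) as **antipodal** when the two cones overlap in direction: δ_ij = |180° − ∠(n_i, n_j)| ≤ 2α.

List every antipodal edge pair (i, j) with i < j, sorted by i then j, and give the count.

α = atan 0.6 = 30.96°;  2α = 61.93°
n_0 = (-0.9958, +0.0910)
n_1 = (+0.5043, -0.8635)
n_2 = (+0.4407, +0.8976)
n_3 = (-0.5758, +0.8176)
  (0,1): δ = 54.49°  ✓
  (0,2): δ = 69.07°  ·
  (0,3): δ = 130.38°  ·
  (1,2): δ = 56.44°  ✓
  (1,3): δ = 4.87°  ✓
  (2,3): δ = 118.70°  ·
antipodal pairs: 3

count = 3; pairs: (0,1), (1,2), (1,3)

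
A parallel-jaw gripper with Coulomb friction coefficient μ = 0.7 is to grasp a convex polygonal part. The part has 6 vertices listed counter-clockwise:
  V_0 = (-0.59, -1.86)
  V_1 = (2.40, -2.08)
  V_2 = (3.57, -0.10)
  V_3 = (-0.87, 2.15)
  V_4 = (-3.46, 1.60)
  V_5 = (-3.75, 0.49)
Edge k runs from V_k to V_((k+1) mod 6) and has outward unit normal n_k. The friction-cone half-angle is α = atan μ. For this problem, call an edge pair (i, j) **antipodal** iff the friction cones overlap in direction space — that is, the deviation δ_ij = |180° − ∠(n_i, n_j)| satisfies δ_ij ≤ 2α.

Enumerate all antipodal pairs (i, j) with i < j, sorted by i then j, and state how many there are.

count = 6; pairs: (0,2), (0,3), (1,3), (1,4), (2,5), (3,5)

α = atan 0.7 = 34.99°;  2α = 69.98°
n_0 = (-0.0734, -0.9973)
n_1 = (+0.8609, -0.5087)
n_2 = (+0.4520, +0.8920)
n_3 = (-0.2077, +0.9782)
n_4 = (-0.9675, +0.2528)
n_5 = (-0.5967, -0.8024)
  (0,1): δ = 116.37°  ·
  (0,2): δ = 22.67°  ✓
  (0,3): δ = 16.20°  ✓
  (0,4): δ = 79.57°  ·
  (0,5): δ = 147.57°  ·
  (1,2): δ = 86.29°  ·
  (1,3): δ = 47.43°  ✓
  (1,4): δ = 15.94°  ✓
  (1,5): δ = 83.94°  ·
  (2,3): δ = 141.14°  ·
  (2,4): δ = 77.77°  ·
  (2,5): δ = 9.76°  ✓
  (3,4): δ = 116.63°  ·
  (3,5): δ = 48.63°  ✓
  (4,5): δ = 112.00°  ·
antipodal pairs: 6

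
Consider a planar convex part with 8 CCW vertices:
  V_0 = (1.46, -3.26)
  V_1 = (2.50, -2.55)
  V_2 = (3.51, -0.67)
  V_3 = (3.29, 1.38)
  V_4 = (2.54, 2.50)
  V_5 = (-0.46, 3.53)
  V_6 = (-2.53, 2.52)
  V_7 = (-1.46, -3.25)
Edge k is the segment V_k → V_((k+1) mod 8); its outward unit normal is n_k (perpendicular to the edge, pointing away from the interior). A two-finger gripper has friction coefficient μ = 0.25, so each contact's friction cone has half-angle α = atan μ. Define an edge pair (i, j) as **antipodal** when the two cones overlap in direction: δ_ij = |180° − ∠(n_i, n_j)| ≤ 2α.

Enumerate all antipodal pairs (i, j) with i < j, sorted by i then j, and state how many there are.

count = 5; pairs: (0,5), (2,6), (3,6), (4,7), (5,7)

α = atan 0.25 = 14.04°;  2α = 28.07°
n_0 = (+0.5638, -0.8259)
n_1 = (+0.8809, -0.4733)
n_2 = (+0.9943, +0.1067)
n_3 = (+0.8309, +0.5564)
n_4 = (+0.3247, +0.9458)
n_5 = (-0.4385, +0.8987)
n_6 = (-0.9832, -0.1823)
n_7 = (-0.0034, -1.0000)
  (0,1): δ = 152.57°  ·
  (0,2): δ = 118.20°  ·
  (0,3): δ = 90.51°  ·
  (0,4): δ = 53.27°  ·
  (0,5): δ = 8.31°  ✓
  (0,6): δ = 66.18°  ·
  (0,7): δ = 145.48°  ·
  (1,2): δ = 145.63°  ·
  (1,3): δ = 117.95°  ·
  (1,4): δ = 80.70°  ·
  (1,5): δ = 35.74°  ·
  (1,6): δ = 38.75°  ·
  (1,7): δ = 118.05°  ·
  (2,3): δ = 152.32°  ·
  (2,4): δ = 115.07°  ·
  (2,5): δ = 70.12°  ·
  (2,6): δ = 4.38°  ✓
  (2,7): δ = 83.68°  ·
  (3,4): δ = 142.76°  ·
  (3,5): δ = 97.80°  ·
  (3,6): δ = 23.30°  ✓
  (3,7): δ = 56.00°  ·
  (4,5): δ = 135.04°  ·
  (4,6): δ = 60.55°  ·
  (4,7): δ = 18.75°  ✓
  (5,6): δ = 105.50°  ·
  (5,7): δ = 26.21°  ✓
  (6,7): δ = 100.70°  ·
antipodal pairs: 5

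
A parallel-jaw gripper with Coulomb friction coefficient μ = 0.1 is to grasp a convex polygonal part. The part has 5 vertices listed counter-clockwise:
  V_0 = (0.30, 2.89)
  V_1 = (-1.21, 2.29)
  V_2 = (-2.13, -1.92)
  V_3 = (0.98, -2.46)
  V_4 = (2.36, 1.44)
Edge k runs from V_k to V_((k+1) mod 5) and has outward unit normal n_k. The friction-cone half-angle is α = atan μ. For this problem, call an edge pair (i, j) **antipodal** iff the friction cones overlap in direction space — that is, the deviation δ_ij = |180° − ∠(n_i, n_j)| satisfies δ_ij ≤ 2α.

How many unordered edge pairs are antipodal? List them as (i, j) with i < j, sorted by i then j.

count = 1; pairs: (1,3)

α = atan 0.1 = 5.71°;  2α = 11.42°
n_0 = (-0.3693, +0.9293)
n_1 = (-0.9769, +0.2135)
n_2 = (-0.1711, -0.9853)
n_3 = (+0.9427, -0.3336)
n_4 = (+0.5756, +0.8177)
  (0,1): δ = 124.00°  ·
  (0,2): δ = 31.52°  ·
  (0,3): δ = 48.84°  ·
  (0,4): δ = 123.19°  ·
  (1,2): δ = 87.52°  ·
  (1,3): δ = 7.16°  ✓
  (1,4): δ = 67.19°  ·
  (2,3): δ = 99.64°  ·
  (2,4): δ = 25.29°  ·
  (3,4): δ = 105.65°  ·
antipodal pairs: 1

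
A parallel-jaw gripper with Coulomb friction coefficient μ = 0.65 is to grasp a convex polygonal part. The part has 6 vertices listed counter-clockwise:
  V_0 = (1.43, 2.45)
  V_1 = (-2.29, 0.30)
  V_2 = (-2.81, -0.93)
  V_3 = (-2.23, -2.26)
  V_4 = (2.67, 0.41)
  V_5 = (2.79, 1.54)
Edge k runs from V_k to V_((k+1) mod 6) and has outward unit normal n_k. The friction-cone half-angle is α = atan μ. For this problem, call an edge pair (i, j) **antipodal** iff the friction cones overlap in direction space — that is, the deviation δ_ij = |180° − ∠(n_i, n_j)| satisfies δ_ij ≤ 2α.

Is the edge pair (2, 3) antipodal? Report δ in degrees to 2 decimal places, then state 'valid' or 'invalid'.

α = atan 0.65 = 33.02°;  2α = 66.05°
edge 2: e_2 = (+0.58, -1.33);  n_2 = (-0.9166, -0.3997)
edge 3: e_3 = (+4.90, +2.67);  n_3 = (+0.4785, -0.8781)
∠(n_2, n_3) = 95.02°
δ = |180° − 95.02°| = 84.98°
84.98° > 2α = 66.05°  →  invalid

δ = 84.98°, invalid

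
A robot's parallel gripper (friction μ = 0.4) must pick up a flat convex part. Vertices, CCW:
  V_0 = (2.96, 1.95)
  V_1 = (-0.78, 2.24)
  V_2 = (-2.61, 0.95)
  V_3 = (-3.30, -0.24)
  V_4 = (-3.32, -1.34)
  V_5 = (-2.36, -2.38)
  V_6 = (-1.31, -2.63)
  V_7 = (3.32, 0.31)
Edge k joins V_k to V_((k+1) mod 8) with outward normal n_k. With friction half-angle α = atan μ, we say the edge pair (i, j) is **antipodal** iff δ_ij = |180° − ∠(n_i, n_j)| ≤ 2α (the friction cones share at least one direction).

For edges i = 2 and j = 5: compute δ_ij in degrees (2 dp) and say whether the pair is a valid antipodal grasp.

δ = 73.29°, invalid

α = atan 0.4 = 21.80°;  2α = 43.60°
edge 2: e_2 = (-0.69, -1.19);  n_2 = (-0.8651, +0.5016)
edge 5: e_5 = (+1.05, -0.25);  n_5 = (-0.2316, -0.9728)
∠(n_2, n_5) = 106.71°
δ = |180° − 106.71°| = 73.29°
73.29° > 2α = 43.60°  →  invalid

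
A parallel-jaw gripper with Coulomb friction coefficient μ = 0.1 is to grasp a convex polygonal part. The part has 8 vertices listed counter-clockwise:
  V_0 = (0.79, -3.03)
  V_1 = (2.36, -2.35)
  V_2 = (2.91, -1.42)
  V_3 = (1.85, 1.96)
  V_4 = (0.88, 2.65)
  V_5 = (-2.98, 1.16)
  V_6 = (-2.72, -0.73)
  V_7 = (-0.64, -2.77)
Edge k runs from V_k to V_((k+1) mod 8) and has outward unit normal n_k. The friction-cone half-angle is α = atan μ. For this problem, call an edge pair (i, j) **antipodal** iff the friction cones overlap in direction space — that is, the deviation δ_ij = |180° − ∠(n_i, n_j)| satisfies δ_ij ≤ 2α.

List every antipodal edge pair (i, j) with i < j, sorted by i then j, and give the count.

α = atan 0.1 = 5.71°;  2α = 11.42°
n_0 = (+0.3974, -0.9176)
n_1 = (+0.8607, -0.5090)
n_2 = (+0.9542, +0.2992)
n_3 = (+0.5796, +0.8149)
n_4 = (-0.3601, +0.9329)
n_5 = (-0.9907, -0.1363)
n_6 = (-0.7002, -0.7139)
n_7 = (-0.1789, -0.9839)
  (0,1): δ = 144.02°  ·
  (0,2): δ = 96.01°  ·
  (0,3): δ = 58.84°  ·
  (0,4): δ = 2.31°  ✓
  (0,5): δ = 74.41°  ·
  (0,6): δ = 112.14°  ·
  (0,7): δ = 146.28°  ·
  (1,2): δ = 131.99°  ·
  (1,3): δ = 94.83°  ·
  (1,4): δ = 38.29°  ·
  (1,5): δ = 38.43°  ·
  (1,6): δ = 76.16°  ·
  (1,7): δ = 110.30°  ·
  (2,3): δ = 142.84°  ·
  (2,4): δ = 86.30°  ·
  (2,5): δ = 9.58°  ✓
  (2,6): δ = 28.14°  ·
  (2,7): δ = 62.28°  ·
  (3,4): δ = 123.47°  ·
  (3,5): δ = 46.74°  ·
  (3,6): δ = 9.02°  ✓
  (3,7): δ = 25.12°  ·
  (4,5): δ = 103.27°  ·
  (4,6): δ = 65.55°  ·
  (4,7): δ = 31.41°  ·
  (5,6): δ = 142.28°  ·
  (5,7): δ = 108.14°  ·
  (6,7): δ = 145.86°  ·
antipodal pairs: 3

count = 3; pairs: (0,4), (2,5), (3,6)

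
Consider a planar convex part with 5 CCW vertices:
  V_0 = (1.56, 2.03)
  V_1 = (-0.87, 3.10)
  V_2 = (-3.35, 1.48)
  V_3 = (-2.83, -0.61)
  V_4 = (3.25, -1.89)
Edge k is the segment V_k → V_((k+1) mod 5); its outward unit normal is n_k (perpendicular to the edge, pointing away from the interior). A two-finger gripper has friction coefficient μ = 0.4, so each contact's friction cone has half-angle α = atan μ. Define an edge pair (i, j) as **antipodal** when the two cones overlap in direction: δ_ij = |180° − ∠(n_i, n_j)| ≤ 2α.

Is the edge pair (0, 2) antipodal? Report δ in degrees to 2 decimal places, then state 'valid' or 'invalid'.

δ = 52.26°, invalid

α = atan 0.4 = 21.80°;  2α = 43.60°
edge 0: e_0 = (-2.43, +1.07);  n_0 = (+0.4030, +0.9152)
edge 2: e_2 = (+0.52, -2.09);  n_2 = (-0.9704, -0.2414)
∠(n_0, n_2) = 127.74°
δ = |180° − 127.74°| = 52.26°
52.26° > 2α = 43.60°  →  invalid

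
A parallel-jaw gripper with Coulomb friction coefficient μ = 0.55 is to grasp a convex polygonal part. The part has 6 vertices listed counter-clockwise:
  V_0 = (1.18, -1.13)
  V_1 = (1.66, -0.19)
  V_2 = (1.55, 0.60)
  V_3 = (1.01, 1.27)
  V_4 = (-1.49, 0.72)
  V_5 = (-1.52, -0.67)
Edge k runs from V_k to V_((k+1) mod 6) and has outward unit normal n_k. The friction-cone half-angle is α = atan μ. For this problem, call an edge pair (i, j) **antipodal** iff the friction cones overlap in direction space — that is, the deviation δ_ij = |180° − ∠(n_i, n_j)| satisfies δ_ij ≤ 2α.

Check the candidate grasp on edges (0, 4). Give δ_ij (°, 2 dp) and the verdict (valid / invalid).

δ = 25.81°, valid

α = atan 0.55 = 28.81°;  2α = 57.62°
edge 0: e_0 = (+0.48, +0.94);  n_0 = (+0.8906, -0.4548)
edge 4: e_4 = (-0.03, -1.39);  n_4 = (-0.9998, +0.0216)
∠(n_0, n_4) = 154.19°
δ = |180° − 154.19°| = 25.81°
25.81° ≤ 2α = 57.62°  →  valid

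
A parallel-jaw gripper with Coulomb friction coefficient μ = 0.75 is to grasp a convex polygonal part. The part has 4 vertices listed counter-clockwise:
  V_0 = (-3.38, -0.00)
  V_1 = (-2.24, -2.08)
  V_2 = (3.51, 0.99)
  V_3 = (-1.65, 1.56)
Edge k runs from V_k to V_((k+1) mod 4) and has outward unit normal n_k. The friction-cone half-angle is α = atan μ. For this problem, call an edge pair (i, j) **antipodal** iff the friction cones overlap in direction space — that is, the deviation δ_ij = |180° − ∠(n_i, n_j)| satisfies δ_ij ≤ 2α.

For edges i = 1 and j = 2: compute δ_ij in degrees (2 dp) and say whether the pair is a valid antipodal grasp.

δ = 34.40°, valid

α = atan 0.75 = 36.87°;  2α = 73.74°
edge 1: e_1 = (+5.75, +3.07);  n_1 = (+0.4710, -0.8821)
edge 2: e_2 = (-5.16, +0.57);  n_2 = (+0.1098, +0.9940)
∠(n_1, n_2) = 145.60°
δ = |180° − 145.60°| = 34.40°
34.40° ≤ 2α = 73.74°  →  valid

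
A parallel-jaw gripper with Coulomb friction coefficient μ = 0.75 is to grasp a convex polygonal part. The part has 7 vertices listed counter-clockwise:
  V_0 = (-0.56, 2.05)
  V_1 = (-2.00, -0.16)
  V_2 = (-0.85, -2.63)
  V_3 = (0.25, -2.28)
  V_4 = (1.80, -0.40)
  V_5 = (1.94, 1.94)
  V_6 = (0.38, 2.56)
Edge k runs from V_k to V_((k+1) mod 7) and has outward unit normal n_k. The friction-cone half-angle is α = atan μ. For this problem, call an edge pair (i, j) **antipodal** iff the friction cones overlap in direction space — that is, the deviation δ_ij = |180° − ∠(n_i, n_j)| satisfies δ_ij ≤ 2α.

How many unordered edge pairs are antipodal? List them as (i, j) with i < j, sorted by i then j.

α = atan 0.75 = 36.87°;  2α = 73.74°
n_0 = (-0.8378, +0.5459)
n_1 = (-0.9066, -0.4221)
n_2 = (+0.3032, -0.9529)
n_3 = (+0.7716, -0.6361)
n_4 = (+0.9982, -0.0597)
n_5 = (+0.3693, +0.9293)
n_6 = (-0.4769, +0.8790)
  (0,1): δ = 121.95°  ·
  (0,2): δ = 39.26°  ✓
  (0,3): δ = 6.42°  ✓
  (0,4): δ = 29.66°  ✓
  (0,5): δ = 101.41°  ·
  (0,6): δ = 151.57°  ·
  (1,2): δ = 97.32°  ·
  (1,3): δ = 64.47°  ✓
  (1,4): δ = 28.39°  ✓
  (1,5): δ = 43.36°  ✓
  (1,6): δ = 93.52°  ·
  (2,3): δ = 147.15°  ·
  (2,4): δ = 111.07°  ·
  (2,5): δ = 39.32°  ✓
  (2,6): δ = 10.83°  ✓
  (3,4): δ = 143.92°  ·
  (3,5): δ = 72.17°  ✓
  (3,6): δ = 22.01°  ✓
  (4,5): δ = 108.25°  ·
  (4,6): δ = 58.09°  ✓
  (5,6): δ = 129.84°  ·
antipodal pairs: 11

count = 11; pairs: (0,2), (0,3), (0,4), (1,3), (1,4), (1,5), (2,5), (2,6), (3,5), (3,6), (4,6)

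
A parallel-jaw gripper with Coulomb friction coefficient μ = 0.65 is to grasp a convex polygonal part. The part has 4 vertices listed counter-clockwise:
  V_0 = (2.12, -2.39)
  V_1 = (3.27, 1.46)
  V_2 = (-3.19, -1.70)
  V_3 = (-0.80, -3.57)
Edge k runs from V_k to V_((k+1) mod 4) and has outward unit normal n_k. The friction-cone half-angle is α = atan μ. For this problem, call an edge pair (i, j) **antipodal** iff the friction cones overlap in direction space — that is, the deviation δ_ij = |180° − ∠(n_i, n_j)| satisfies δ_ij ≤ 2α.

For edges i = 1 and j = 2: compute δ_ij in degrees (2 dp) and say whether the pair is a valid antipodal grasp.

α = atan 0.65 = 33.02°;  2α = 66.05°
edge 1: e_1 = (-6.46, -3.16);  n_1 = (-0.4394, +0.8983)
edge 2: e_2 = (+2.39, -1.87);  n_2 = (-0.6162, -0.7876)
∠(n_1, n_2) = 115.89°
δ = |180° − 115.89°| = 64.11°
64.11° ≤ 2α = 66.05°  →  valid

δ = 64.11°, valid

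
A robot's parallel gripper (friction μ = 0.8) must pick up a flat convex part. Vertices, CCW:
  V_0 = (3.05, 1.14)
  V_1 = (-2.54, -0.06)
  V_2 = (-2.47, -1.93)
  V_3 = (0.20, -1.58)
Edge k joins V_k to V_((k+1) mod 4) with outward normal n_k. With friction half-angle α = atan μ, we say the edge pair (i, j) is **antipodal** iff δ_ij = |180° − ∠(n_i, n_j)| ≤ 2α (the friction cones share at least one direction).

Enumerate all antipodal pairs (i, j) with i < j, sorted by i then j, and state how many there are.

α = atan 0.8 = 38.66°;  2α = 77.32°
n_0 = (-0.2099, +0.9777)
n_1 = (-0.9993, -0.0374)
n_2 = (+0.1300, -0.9915)
n_3 = (+0.6904, -0.7234)
  (0,1): δ = 99.97°  ·
  (0,2): δ = 4.65°  ✓
  (0,3): δ = 31.55°  ✓
  (1,2): δ = 84.68°  ·
  (1,3): δ = 48.48°  ✓
  (2,3): δ = 143.81°  ·
antipodal pairs: 3

count = 3; pairs: (0,2), (0,3), (1,3)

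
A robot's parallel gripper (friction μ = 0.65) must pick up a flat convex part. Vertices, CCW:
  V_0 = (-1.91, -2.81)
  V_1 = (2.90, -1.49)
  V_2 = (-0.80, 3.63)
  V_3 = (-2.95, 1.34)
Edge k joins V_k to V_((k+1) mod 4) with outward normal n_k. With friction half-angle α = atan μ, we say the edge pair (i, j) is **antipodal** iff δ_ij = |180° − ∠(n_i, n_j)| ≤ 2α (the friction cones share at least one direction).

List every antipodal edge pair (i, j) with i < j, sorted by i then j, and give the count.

count = 2; pairs: (0,2), (1,3)

α = atan 0.65 = 33.02°;  2α = 66.05°
n_0 = (+0.2646, -0.9643)
n_1 = (+0.8105, +0.5857)
n_2 = (-0.7290, +0.6845)
n_3 = (-0.9700, -0.2431)
  (0,1): δ = 69.49°  ·
  (0,2): δ = 31.46°  ✓
  (0,3): δ = 88.72°  ·
  (1,2): δ = 79.05°  ·
  (1,3): δ = 21.79°  ✓
  (2,3): δ = 122.74°  ·
antipodal pairs: 2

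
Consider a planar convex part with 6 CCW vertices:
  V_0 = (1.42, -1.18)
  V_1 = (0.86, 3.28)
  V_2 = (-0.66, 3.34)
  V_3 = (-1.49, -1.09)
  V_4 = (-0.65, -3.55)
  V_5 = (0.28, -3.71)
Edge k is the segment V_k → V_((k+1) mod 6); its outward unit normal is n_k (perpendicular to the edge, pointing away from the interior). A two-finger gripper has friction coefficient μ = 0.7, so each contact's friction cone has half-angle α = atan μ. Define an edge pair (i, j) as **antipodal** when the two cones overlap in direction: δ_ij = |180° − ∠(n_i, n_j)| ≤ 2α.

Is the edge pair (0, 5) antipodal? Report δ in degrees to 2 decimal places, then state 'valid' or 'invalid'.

α = atan 0.7 = 34.99°;  2α = 69.98°
edge 0: e_0 = (-0.56, +4.46);  n_0 = (+0.9922, +0.1246)
edge 5: e_5 = (+1.14, +2.53);  n_5 = (+0.9117, -0.4108)
∠(n_0, n_5) = 31.41°
δ = |180° − 31.41°| = 148.59°
148.59° > 2α = 69.98°  →  invalid

δ = 148.59°, invalid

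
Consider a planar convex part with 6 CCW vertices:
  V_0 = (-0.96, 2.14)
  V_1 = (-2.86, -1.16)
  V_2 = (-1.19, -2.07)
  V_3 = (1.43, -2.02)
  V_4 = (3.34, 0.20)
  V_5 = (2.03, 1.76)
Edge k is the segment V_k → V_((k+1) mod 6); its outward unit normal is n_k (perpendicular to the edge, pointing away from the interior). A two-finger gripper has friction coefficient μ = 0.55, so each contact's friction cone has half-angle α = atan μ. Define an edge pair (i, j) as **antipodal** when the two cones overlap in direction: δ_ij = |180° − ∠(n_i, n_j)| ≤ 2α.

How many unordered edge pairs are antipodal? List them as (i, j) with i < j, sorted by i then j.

count = 6; pairs: (0,3), (1,4), (1,5), (2,4), (2,5), (3,5)

α = atan 0.55 = 28.81°;  2α = 57.62°
n_0 = (-0.8666, +0.4990)
n_1 = (-0.4785, -0.8781)
n_2 = (+0.0191, -0.9998)
n_3 = (+0.7581, -0.6522)
n_4 = (+0.7658, +0.6431)
n_5 = (+0.1261, +0.9920)
  (0,1): δ = 88.65°  ·
  (0,2): δ = 58.98°  ·
  (0,3): δ = 10.78°  ✓
  (0,4): δ = 69.95°  ·
  (0,5): δ = 112.69°  ·
  (1,2): δ = 150.32°  ·
  (1,3): δ = 102.12°  ·
  (1,4): δ = 21.39°  ✓
  (1,5): δ = 21.34°  ✓
  (2,3): δ = 131.80°  ·
  (2,4): δ = 51.07°  ✓
  (2,5): δ = 8.34°  ✓
  (3,4): δ = 99.27°  ·
  (3,5): δ = 56.54°  ✓
  (4,5): δ = 137.26°  ·
antipodal pairs: 6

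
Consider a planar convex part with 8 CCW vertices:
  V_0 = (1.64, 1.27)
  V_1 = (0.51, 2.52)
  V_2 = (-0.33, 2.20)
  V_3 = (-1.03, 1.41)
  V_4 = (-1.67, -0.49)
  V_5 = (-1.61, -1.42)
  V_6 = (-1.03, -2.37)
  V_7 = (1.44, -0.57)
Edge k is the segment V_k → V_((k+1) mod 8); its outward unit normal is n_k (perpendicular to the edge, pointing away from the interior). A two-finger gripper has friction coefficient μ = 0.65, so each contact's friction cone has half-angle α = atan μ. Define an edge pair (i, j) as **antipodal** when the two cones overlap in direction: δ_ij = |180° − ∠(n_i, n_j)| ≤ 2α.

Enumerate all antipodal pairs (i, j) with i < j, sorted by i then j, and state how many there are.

count = 12; pairs: (0,3), (0,4), (0,5), (1,6), (1,7), (2,6), (2,7), (3,6), (3,7), (4,6), (4,7), (5,7)

α = atan 0.65 = 33.02°;  2α = 66.05°
n_0 = (+0.7418, +0.6706)
n_1 = (-0.3560, +0.9345)
n_2 = (-0.7485, +0.6632)
n_3 = (-0.9477, +0.3192)
n_4 = (-0.9979, -0.0644)
n_5 = (-0.8535, -0.5211)
n_6 = (+0.5889, -0.8082)
n_7 = (+0.9941, -0.1081)
  (0,1): δ = 111.26°  ·
  (0,2): δ = 83.66°  ·
  (0,3): δ = 60.73°  ✓
  (0,4): δ = 38.42°  ✓
  (0,5): δ = 10.71°  ✓
  (0,6): δ = 83.97°  ·
  (0,7): δ = 131.68°  ·
  (1,2): δ = 152.40°  ·
  (1,3): δ = 129.47°  ·
  (1,4): δ = 107.16°  ·
  (1,5): δ = 79.45°  ·
  (1,6): δ = 15.23°  ✓
  (1,7): δ = 62.94°  ✓
  (2,3): δ = 157.07°  ·
  (2,4): δ = 134.77°  ·
  (2,5): δ = 107.05°  ·
  (2,6): δ = 12.37°  ✓
  (2,7): δ = 35.34°  ✓
  (3,4): δ = 157.69°  ·
  (3,5): δ = 129.98°  ·
  (3,6): δ = 35.30°  ✓
  (3,7): δ = 12.41°  ✓
  (4,5): δ = 152.29°  ·
  (4,6): δ = 57.61°  ✓
  (4,7): δ = 9.89°  ✓
  (5,6): δ = 85.32°  ·
  (5,7): δ = 37.61°  ✓
  (6,7): δ = 132.29°  ·
antipodal pairs: 12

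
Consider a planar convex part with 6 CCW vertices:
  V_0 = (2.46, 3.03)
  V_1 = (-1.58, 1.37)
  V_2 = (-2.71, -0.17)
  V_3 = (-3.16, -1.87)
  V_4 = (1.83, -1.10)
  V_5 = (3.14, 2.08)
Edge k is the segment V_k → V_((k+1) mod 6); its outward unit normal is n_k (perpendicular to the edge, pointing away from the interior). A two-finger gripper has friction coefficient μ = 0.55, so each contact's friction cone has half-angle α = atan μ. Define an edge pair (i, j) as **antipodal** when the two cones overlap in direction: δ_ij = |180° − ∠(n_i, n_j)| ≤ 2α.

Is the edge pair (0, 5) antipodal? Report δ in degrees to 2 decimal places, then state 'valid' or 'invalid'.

α = atan 0.55 = 28.81°;  2α = 57.62°
edge 0: e_0 = (-4.04, -1.66);  n_0 = (-0.3801, +0.9250)
edge 5: e_5 = (-0.68, +0.95);  n_5 = (+0.8132, +0.5820)
∠(n_0, n_5) = 76.74°
δ = |180° − 76.74°| = 103.26°
103.26° > 2α = 57.62°  →  invalid

δ = 103.26°, invalid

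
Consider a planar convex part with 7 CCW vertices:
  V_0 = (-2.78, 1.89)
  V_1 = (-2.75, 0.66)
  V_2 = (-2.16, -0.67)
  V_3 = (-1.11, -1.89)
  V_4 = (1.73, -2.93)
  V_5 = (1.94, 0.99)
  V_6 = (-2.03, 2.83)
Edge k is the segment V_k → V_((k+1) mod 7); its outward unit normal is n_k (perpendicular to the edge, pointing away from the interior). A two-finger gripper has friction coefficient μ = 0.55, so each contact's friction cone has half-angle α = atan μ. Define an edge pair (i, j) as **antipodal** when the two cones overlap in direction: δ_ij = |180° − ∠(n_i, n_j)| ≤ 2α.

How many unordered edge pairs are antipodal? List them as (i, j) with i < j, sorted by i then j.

α = atan 0.55 = 28.81°;  2α = 57.62°
n_0 = (-0.9997, -0.0244)
n_1 = (-0.9141, -0.4055)
n_2 = (-0.7579, -0.6523)
n_3 = (-0.3439, -0.9390)
n_4 = (+0.9986, -0.0535)
n_5 = (+0.4205, +0.9073)
n_6 = (-0.7817, +0.6237)
  (0,1): δ = 157.47°  ·
  (0,2): δ = 140.68°  ·
  (0,3): δ = 111.51°  ·
  (0,4): δ = 4.46°  ✓
  (0,5): δ = 63.74°  ·
  (0,6): δ = 140.02°  ·
  (1,2): δ = 163.21°  ·
  (1,3): δ = 134.04°  ·
  (1,4): δ = 26.99°  ✓
  (1,5): δ = 41.21°  ✓
  (1,6): δ = 117.49°  ·
  (2,3): δ = 150.83°  ·
  (2,4): δ = 43.78°  ✓
  (2,5): δ = 24.42°  ✓
  (2,6): δ = 100.70°  ·
  (3,4): δ = 72.95°  ·
  (3,5): δ = 4.75°  ✓
  (3,6): δ = 71.53°  ·
  (4,5): δ = 111.80°  ·
  (4,6): δ = 35.52°  ✓
  (5,6): δ = 103.72°  ·
antipodal pairs: 7

count = 7; pairs: (0,4), (1,4), (1,5), (2,4), (2,5), (3,5), (4,6)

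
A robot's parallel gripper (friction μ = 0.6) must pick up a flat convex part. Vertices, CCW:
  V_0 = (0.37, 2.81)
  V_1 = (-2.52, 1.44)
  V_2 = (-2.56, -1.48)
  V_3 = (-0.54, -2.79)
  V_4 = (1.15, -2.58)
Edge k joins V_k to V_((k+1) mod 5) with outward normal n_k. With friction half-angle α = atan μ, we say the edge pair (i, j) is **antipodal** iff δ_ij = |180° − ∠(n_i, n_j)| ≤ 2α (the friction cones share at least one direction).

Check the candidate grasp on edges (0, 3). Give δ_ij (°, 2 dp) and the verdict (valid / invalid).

α = atan 0.6 = 30.96°;  2α = 61.93°
edge 0: e_0 = (-2.89, -1.37);  n_0 = (-0.4284, +0.9036)
edge 3: e_3 = (+1.69, +0.21);  n_3 = (+0.1233, -0.9924)
∠(n_0, n_3) = 161.72°
δ = |180° − 161.72°| = 18.28°
18.28° ≤ 2α = 61.93°  →  valid

δ = 18.28°, valid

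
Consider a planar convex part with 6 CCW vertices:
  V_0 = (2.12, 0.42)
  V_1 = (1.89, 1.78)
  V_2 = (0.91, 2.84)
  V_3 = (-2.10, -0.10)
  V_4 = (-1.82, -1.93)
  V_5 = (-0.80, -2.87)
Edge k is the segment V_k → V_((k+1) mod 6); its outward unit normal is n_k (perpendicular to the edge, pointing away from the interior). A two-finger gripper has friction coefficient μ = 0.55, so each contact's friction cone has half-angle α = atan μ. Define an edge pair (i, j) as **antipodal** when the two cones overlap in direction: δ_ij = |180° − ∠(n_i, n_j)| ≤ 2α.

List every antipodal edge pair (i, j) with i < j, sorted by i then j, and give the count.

α = atan 0.55 = 28.81°;  2α = 57.62°
n_0 = (+0.9860, +0.1667)
n_1 = (+0.7343, +0.6789)
n_2 = (-0.6987, +0.7154)
n_3 = (-0.9885, -0.1512)
n_4 = (-0.6777, -0.7354)
n_5 = (+0.7479, -0.6638)
  (0,1): δ = 146.84°  ·
  (0,2): δ = 55.27°  ✓
  (0,3): δ = 0.90°  ✓
  (0,4): δ = 37.74°  ✓
  (0,5): δ = 128.81°  ·
  (1,2): δ = 88.43°  ·
  (1,3): δ = 34.06°  ✓
  (1,4): δ = 4.58°  ✓
  (1,5): δ = 95.66°  ·
  (2,3): δ = 125.63°  ·
  (2,4): δ = 86.99°  ·
  (2,5): δ = 4.08°  ✓
  (3,4): δ = 141.36°  ·
  (3,5): δ = 50.29°  ✓
  (4,5): δ = 88.93°  ·
antipodal pairs: 7

count = 7; pairs: (0,2), (0,3), (0,4), (1,3), (1,4), (2,5), (3,5)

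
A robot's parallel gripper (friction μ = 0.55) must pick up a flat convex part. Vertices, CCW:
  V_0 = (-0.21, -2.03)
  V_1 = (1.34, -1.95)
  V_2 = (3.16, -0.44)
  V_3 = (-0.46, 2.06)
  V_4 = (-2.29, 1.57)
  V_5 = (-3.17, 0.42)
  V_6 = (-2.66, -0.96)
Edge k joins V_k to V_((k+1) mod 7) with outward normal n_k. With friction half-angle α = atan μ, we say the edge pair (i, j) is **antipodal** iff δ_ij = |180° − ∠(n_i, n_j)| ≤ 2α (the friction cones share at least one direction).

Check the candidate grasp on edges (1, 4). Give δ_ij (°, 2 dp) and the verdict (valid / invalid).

α = atan 0.55 = 28.81°;  2α = 57.62°
edge 1: e_1 = (+1.82, +1.51);  n_1 = (+0.6385, -0.7696)
edge 4: e_4 = (-0.88, -1.15);  n_4 = (-0.7942, +0.6077)
∠(n_1, n_4) = 167.11°
δ = |180° − 167.11°| = 12.89°
12.89° ≤ 2α = 57.62°  →  valid

δ = 12.89°, valid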